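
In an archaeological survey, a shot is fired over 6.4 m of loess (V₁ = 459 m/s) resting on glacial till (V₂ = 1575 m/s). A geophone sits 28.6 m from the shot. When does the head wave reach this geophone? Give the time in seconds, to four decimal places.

0.0448 s

t = x/V₂ + 2h·√(V₂²−V₁²)/(V₁V₂).
√(V₂²−V₁²) = √(1575²−459²) = 1506.6 m/s; delay term = 2·6.4·1506.6/(459·1575) = 0.02668 s.
t = 28.6/1575 + 0.02668 = 0.04483 s.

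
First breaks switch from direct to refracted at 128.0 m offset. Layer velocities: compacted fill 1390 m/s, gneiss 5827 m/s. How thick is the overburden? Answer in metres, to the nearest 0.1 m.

50.2 m

x_cross = 2h·√((V₂+V₁)/(V₂−V₁)) → h = x_cross / (2·√((V₂+V₁)/(V₂−V₁))).
√((V₂+V₁)/(V₂−V₁)) = √((5827+1390)/(5827−1390)) = 1.2754.
h = 128.0 / (2·1.2754) = 50.18 m.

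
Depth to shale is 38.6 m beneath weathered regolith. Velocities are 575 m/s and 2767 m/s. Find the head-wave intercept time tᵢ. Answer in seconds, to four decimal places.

0.1313 s

θ_c = arcsin(V₁/V₂) = arcsin(575/2767) = 11.99°; cos θ_c = 0.9782.
tᵢ = 2h·cos θ_c / V₁ = 2·38.6·0.9782 / 575 = 0.13133 s.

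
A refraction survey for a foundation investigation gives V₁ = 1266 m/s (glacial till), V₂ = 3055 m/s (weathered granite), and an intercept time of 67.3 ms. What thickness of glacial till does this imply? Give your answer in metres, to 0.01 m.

46.81 m

θ_c = arcsin(1266/3055) = 24.48°; cos θ_c = 0.9101.
tᵢ = 2h cos θ_c/V₁ ⇒ h = tᵢ·V₁/(2 cos θ_c) = 0.0673·1266/(2·0.9101) = 46.81 m.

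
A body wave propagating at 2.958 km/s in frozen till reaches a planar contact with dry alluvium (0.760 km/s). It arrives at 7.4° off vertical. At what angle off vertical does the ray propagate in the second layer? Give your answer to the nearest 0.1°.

Snell's law: sin θ₂ = (V₂/V₁)·sin θ₁ = (0.760/2.958)·sin 7.4° = 0.0331.
θ₂ = sin⁻¹(0.0331) = 1.90° (from vertical).

1.9°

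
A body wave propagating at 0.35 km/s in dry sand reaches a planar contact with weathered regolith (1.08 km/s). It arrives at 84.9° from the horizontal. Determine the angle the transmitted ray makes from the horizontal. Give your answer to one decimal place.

Angle from the normal: 90° − 84.9° = 5.1°.
sin θ₁/V₁ = sin θ₂/V₂ ⇒ sin θ₂ = 1.08·sin 5.1°/0.35 = 1.08·0.0889/0.35 = 0.2743.
θ₂ = sin⁻¹(0.2743) = 15.92° (from vertical).
From the interface: 90° − 15.92° = 74.08°.

74.1°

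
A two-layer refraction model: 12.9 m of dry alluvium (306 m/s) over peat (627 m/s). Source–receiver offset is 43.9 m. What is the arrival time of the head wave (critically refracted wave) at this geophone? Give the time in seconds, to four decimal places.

0.1436 s

t = x/V₂ + 2h·√(V₂²−V₁²)/(V₁V₂).
√(V₂²−V₁²) = √(627²−306²) = 547.3 m/s; delay term = 2·12.9·547.3/(306·627) = 0.07359 s.
t = 43.9/627 + 0.07359 = 0.14361 s.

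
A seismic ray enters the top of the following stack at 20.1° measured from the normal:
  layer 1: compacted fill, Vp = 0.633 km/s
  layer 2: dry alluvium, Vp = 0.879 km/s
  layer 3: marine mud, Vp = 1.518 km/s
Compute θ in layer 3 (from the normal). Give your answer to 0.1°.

55.5°

Ray parameter p = sin 20.1° / 0.633 = 5.4291e-01 s/km.
sin θ_3 = p·V_3 = 5.4291e-01 × 1.518 = 0.8241.
θ_3 = 55.50° from the vertical.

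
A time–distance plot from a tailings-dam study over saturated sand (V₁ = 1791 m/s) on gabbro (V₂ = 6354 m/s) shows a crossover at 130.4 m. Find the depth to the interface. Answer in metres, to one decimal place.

h = (x_cross/2)·√((V₂−V₁)/(V₂+V₁)).
(V₂−V₁)/(V₂+V₁) = (6354−1791)/(6354+1791) = 0.5602; √ = 0.7485.
h = (130.4/2)·0.7485 = 48.80 m.

48.8 m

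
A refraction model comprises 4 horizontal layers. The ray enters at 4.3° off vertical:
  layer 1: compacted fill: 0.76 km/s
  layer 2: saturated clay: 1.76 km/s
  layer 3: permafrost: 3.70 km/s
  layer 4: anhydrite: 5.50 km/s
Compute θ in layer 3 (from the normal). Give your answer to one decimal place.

Ray parameter p = sin 4.3° / 0.76 = 9.8656e-02 s/km.
sin θ_3 = p·V_3 = 9.8656e-02 × 3.70 = 0.3650.
θ_3 = arcsin 0.3650 = 21.41°.

21.4°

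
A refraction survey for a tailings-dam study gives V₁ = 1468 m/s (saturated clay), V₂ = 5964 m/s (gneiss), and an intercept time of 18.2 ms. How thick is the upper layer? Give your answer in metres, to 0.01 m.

h = tᵢ·V₁·V₂ / (2·√(V₂²−V₁²)).
√(V₂²−V₁²) = √(5964² − 1468²) = 5780.5 m/s.
h = 0.0182 s × 1468 × 5964 / (2 × 5780.5) = 13.78 m.

13.78 m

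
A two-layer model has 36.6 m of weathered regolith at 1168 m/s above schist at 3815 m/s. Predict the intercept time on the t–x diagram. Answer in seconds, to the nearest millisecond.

0.060 s

θ_c = arcsin(V₁/V₂) = arcsin(1168/3815) = 17.83°; cos θ_c = 0.9520.
tᵢ = 2h·cos θ_c / V₁ = 2·36.6·0.9520 / 1168 = 0.05966 s.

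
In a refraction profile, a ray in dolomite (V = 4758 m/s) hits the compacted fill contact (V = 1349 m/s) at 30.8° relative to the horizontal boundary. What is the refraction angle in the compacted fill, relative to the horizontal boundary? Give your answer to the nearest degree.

76°

Angle from the normal: 90° − 30.8° = 59.2°.
Snell's law: sin θ₂ = (V₂/V₁)·sin θ₁ = (1349/4758)·sin 59.2° = 0.2435.
θ₂ = arcsin 0.2435 = 14.10° from the normal.
From the interface: 90° − 14.10° = 75.90°.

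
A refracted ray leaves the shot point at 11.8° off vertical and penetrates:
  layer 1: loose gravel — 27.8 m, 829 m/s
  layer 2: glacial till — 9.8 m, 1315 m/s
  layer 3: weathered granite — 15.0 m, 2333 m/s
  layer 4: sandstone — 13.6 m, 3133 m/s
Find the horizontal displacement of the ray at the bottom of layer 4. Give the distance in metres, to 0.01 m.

p = sin θ₁/V₁ = sin 11.8°/829 = 2.4668e-04 s/m is conserved through the stack.
Layer 1: θ = 11.80°; offset = 27.8·tan 11.80° = 5.8077 m.
Layer 2: sin θ = p·1315 = 0.3244 → θ = 18.93°; offset = 9.8·tan 18.93° = 3.3607 m.
Layer 3: sin θ = p·2333 = 0.5755 → θ = 35.13°; offset = 15.0·tan 35.13° = 10.5557 m.
Layer 4: sin θ = p·3133 = 0.7728 → θ = 50.61°; offset = 13.6·tan 50.61° = 16.5627 m.
Σ offsets = 36.2868 m.

36.29 m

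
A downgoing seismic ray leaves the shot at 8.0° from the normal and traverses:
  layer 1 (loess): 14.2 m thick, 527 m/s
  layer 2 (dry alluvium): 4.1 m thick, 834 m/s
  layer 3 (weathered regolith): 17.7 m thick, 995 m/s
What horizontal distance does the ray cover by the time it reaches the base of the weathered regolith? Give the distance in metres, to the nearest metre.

Apply Snell's law at each interface; in layer i the horizontal offset is hᵢ·tan θᵢ.
Layer 1: θ = 8.00°; offset = 14.2·tan 8.00° = 1.996 m.
Layer 2: sin θ = 834·sin 8.0°/527 = 0.2202, θ = 12.72°; offset = 4.1·tan 12.72° = 0.926 m.
Layer 3: sin θ = 995·sin 8.0°/527 = 0.2628, θ = 15.23°; offset = 17.7·tan 15.23° = 4.820 m.
Total horizontal offset = 7.742 m.

8 m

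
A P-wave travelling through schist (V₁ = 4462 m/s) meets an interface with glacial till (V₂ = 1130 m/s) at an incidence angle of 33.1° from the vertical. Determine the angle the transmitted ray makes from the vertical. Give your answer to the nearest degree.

sin θ₁/V₁ = sin θ₂/V₂ ⇒ sin θ₂ = 1130·sin 33.1°/4462 = 1130·0.5461/4462 = 0.1383.
θ₂ = arcsin 0.1383 = 7.95° from the normal.

8°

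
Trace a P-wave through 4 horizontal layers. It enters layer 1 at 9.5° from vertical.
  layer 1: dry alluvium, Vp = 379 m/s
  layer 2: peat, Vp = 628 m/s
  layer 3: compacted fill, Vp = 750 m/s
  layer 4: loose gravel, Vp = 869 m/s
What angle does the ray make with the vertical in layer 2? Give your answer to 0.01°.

15.87°

Snell's law across each interface conserves sin θ / V, so sin θ_2 = V_2·sin θ₁/V₁.
sin θ_2 = 628 × sin 9.5° / 379 = 0.2735.
θ_2 = arcsin 0.2735 = 15.87°.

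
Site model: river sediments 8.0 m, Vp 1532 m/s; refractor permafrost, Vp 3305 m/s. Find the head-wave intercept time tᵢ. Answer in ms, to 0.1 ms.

9.3 ms

tᵢ = 2h·√(V₂²−V₁²)/(V₁V₂).
√(V₂²−V₁²) = √(3305²−1532²) = 2928.5 m/s.
tᵢ = 2·8.0·2928.5/(1532·3305) = 0.00925 s.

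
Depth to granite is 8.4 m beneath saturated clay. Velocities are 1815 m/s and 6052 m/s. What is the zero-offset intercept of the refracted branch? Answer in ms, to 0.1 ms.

8.8 ms

tᵢ = 2h·√(V₂²−V₁²)/(V₁V₂).
√(V₂²−V₁²) = √(6052²−1815²) = 5773.4 m/s.
tᵢ = 2·8.4·5773.4/(1815·6052) = 0.00883 s.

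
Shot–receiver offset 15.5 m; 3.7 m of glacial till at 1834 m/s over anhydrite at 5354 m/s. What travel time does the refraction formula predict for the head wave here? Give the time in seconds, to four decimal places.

0.0067 s

t = x/V₂ + 2h·√(V₂²−V₁²)/(V₁V₂).
√(V₂²−V₁²) = √(5354²−1834²) = 5030.1 m/s; delay term = 2·3.7·5030.1/(1834·5354) = 0.00379 s.
t = 15.5/5354 + 0.00379 = 0.00669 s.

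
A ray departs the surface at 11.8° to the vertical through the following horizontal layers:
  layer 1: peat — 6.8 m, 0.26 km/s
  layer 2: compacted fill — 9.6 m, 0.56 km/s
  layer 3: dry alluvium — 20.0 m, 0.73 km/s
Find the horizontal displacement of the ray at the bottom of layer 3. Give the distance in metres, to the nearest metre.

20 m

Ray parameter p = sin 11.8° / 0.26 km/s = 7.8652e-01 s/km.
Layer 1: θ = 11.80°; offset = 6.8·tan 11.80° = 1.421 m.
Layer 2: sin θ = p·0.56 = 0.4405 → θ = 26.13°; offset = 9.6·tan 26.13° = 4.710 m.
Layer 3: sin θ = p·0.73 = 0.5742 → θ = 35.04°; offset = 20.0·tan 35.04° = 14.025 m.
Total horizontal offset = 20.156 m.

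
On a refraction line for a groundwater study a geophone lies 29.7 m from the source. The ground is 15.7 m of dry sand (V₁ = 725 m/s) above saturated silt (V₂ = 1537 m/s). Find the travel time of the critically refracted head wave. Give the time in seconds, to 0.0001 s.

0.0575 s

t = x/V₂ + 2h·√(V₂²−V₁²)/(V₁V₂).
√(V₂²−V₁²) = √(1537²−725²) = 1355.3 m/s; delay term = 2·15.7·1355.3/(725·1537) = 0.03819 s.
t = 29.7/1537 + 0.03819 = 0.05751 s.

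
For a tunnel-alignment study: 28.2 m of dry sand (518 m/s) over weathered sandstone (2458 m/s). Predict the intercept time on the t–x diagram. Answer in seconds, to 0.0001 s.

tᵢ = 2h·√(V₂²−V₁²)/(V₁V₂).
√(V₂²−V₁²) = √(2458²−518²) = 2402.8 m/s.
tᵢ = 2·28.2·2402.8/(518·2458) = 0.10644 s.

0.1064 s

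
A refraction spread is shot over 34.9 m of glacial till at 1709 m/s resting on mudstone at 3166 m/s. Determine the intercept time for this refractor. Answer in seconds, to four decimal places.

tᵢ = 2h·√(V₂²−V₁²)/(V₁V₂).
√(V₂²−V₁²) = √(3166²−1709²) = 2665.1 m/s.
tᵢ = 2·34.9·2665.1/(1709·3166) = 0.03438 s.

0.0344 s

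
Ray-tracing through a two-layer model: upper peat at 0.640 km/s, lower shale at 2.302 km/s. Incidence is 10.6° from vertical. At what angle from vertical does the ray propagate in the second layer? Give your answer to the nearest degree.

Snell's law: sin θ₂ = (V₂/V₁)·sin θ₁ = (2.302/0.640)·sin 10.6° = 0.6617.
θ₂ = sin⁻¹(0.6617) = 41.43° (from vertical).

41°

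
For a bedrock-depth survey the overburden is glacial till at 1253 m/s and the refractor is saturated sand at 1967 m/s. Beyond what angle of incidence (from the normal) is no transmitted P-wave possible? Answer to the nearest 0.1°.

At critical incidence the refracted ray runs along the interface (θ₂ = 90°), so sin θ_c = V₁/V₂.
θ_c = arcsin(1253/1967) = arcsin 0.6370 = 39.57°.

39.6°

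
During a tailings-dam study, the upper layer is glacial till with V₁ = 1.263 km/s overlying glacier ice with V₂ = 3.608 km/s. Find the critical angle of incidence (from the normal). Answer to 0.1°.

Critical incidence: sin θ_c = V₁/V₂ = 1.263/3.608 = 0.3501.
θ_c = arcsin 0.3501 = 20.49°.

20.5°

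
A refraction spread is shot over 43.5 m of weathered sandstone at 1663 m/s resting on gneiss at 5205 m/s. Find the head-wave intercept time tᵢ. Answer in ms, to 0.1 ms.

49.6 ms

tᵢ = 2h·√(V₂²−V₁²)/(V₁V₂).
√(V₂²−V₁²) = √(5205²−1663²) = 4932.2 m/s.
tᵢ = 2·43.5·4932.2/(1663·5205) = 0.04957 s.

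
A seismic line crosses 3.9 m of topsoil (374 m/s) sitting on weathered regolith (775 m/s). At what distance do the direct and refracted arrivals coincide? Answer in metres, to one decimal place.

13.2 m

θ_c = arcsin(374/775) = 28.85°, so cos θ_c = 0.8759 and tᵢ = 2h cos θ_c/V₁ = 0.0183 s.
At crossover x/V₁ = x/V₂ + tᵢ ⇒ x = tᵢ/(1/V₁ − 1/V₂) = 0.01827/(2.6738e-03 − 1.2903e-03) = 13.20 m.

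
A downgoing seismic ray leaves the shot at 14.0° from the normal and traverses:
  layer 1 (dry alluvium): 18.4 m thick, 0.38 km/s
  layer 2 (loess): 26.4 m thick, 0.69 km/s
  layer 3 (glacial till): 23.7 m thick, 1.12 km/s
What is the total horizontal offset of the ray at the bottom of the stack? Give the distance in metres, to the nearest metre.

Apply Snell's law at each interface; in layer i the horizontal offset is hᵢ·tan θᵢ.
Layer 1: θ = 14.00°; offset = 18.4·tan 14.00° = 4.588 m.
Layer 2: sin θ = 0.69·sin 14.0°/0.38 = 0.4393, θ = 26.06°; offset = 26.4·tan 26.06° = 12.909 m.
Layer 3: sin θ = 1.12·sin 14.0°/0.38 = 0.7130, θ = 45.48°; offset = 23.7·tan 45.48° = 24.102 m.
Σ offsets = 41.599 m.

42 m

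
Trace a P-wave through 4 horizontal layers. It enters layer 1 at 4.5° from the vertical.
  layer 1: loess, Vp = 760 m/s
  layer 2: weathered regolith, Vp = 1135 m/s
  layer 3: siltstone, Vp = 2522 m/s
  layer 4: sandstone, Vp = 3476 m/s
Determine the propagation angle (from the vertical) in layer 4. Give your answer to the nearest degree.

Ray parameter p = sin 4.5° / 760 = 1.0324e-04 s/m.
sin θ_4 = p·V_4 = 1.0324e-04 × 3476 = 0.3588.
θ_4 = arcsin 0.3588 = 21.03°.

21°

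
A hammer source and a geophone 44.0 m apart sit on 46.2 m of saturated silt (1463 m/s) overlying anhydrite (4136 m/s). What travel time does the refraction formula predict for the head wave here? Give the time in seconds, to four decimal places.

0.0697 s

θ_c = arcsin(V₁/V₂) = arcsin(1463/4136) = 20.72°, cos θ_c = 0.9354.
Intercept time tᵢ = 2h cos θ_c / V₁ = 2·46.2·0.9354/1463 = 0.05907 s.
t = x/V₂ + tᵢ = 44.0/4136 + 0.05907 = 0.06971 s.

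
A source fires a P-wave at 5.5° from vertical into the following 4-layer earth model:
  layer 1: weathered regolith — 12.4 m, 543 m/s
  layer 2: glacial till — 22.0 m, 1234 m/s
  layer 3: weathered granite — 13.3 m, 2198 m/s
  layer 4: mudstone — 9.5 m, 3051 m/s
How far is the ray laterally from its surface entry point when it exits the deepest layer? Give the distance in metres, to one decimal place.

Apply Snell's law at each interface; in layer i the horizontal offset is hᵢ·tan θᵢ.
Layer 1: θ = 5.50°; offset = 12.4·tan 5.50° = 1.194 m.
Layer 2: sin θ = 1234·sin 5.5°/543 = 0.2178, θ = 12.58°; offset = 22.0·tan 12.58° = 4.910 m.
Layer 3: sin θ = 2198·sin 5.5°/543 = 0.3880, θ = 22.83°; offset = 13.3·tan 22.83° = 5.599 m.
Layer 4: sin θ = 3051·sin 5.5°/543 = 0.5385, θ = 32.58°; offset = 9.5·tan 32.58° = 6.072 m.
Total horizontal offset = 17.774 m.

17.8 m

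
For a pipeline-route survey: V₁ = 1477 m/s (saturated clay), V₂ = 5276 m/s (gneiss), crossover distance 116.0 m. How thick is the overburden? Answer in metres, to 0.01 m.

43.50 m

x_cross = 2h·√((V₂+V₁)/(V₂−V₁)) → h = x_cross / (2·√((V₂+V₁)/(V₂−V₁))).
√((V₂+V₁)/(V₂−V₁)) = √((5276+1477)/(5276−1477)) = 1.3333.
h = 116.0 / (2·1.3333) = 43.50 m.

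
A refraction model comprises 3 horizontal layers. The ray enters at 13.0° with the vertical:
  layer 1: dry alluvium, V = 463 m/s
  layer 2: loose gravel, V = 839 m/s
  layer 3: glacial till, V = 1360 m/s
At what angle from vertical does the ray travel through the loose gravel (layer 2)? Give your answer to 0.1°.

Snell's law across each interface conserves sin θ / V, so sin θ_2 = V_2·sin θ₁/V₁.
sin θ_2 = 839 × sin 13.0° / 463 = 0.4076.
θ_2 = arcsin 0.4076 = 24.06°.

24.1°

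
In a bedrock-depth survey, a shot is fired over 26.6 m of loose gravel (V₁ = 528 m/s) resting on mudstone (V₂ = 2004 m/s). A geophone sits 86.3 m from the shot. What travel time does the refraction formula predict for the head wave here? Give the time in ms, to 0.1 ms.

140.3 ms

t = x/V₂ + 2h·√(V₂²−V₁²)/(V₁V₂).
√(V₂²−V₁²) = √(2004²−528²) = 1933.2 m/s; delay term = 2·26.6·1933.2/(528·2004) = 0.09720 s.
t = 86.3/2004 + 0.09720 = 0.14026 s.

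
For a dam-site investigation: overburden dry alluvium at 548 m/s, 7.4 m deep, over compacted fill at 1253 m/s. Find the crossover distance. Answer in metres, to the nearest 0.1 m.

23.7 m

x_cross = 2h·√((V₂+V₁)/(V₂−V₁)).
(V₂+V₁)/(V₂−V₁) = (1253+548)/(1253−548) = 2.5546; √ = 1.5983.
x_cross = 2·7.4·1.5983 = 23.66 m.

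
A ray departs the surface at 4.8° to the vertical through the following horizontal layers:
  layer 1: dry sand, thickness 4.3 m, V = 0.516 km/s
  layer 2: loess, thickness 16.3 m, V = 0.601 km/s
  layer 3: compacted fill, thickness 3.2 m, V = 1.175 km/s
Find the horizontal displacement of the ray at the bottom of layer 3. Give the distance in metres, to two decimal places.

Apply Snell's law at each interface; in layer i the horizontal offset is hᵢ·tan θᵢ.
Layer 1: θ = 4.80°; offset = 4.3·tan 4.80° = 0.3611 m.
Layer 2: sin θ = 0.601·sin 4.8°/0.516 = 0.0975, θ = 5.59°; offset = 16.3·tan 5.59° = 1.5962 m.
Layer 3: sin θ = 1.175·sin 4.8°/0.516 = 0.1905, θ = 10.98°; offset = 3.2·tan 10.98° = 0.6211 m.
Summing the layer offsets gives 2.5784 m.

2.58 m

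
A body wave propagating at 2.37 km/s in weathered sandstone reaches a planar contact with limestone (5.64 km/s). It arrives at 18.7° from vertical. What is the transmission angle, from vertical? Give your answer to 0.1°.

49.7°

sin θ₁/V₁ = sin θ₂/V₂ ⇒ sin θ₂ = 5.64·sin 18.7°/2.37 = 5.64·0.3206/2.37 = 0.7630.
θ₂ = arcsin 0.7630 = 49.73° from the normal.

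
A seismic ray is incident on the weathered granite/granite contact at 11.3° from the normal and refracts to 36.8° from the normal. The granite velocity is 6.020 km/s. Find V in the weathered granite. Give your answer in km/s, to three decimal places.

1.969 km/s

Snell's law: sin 11.3°/V₁ = sin 36.8°/V₂.
V₁ = V₂·sin 11.3°/sin 36.8° = 6.020 × 0.3271 = 1.969 km/s.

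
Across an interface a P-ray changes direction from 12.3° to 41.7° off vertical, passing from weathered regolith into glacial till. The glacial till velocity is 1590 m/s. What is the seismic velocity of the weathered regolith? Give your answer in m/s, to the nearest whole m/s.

sin 12.3° = 0.2130; sin 41.7° = 0.6652.
V₁ = V₂·(sin θ₁/sin θ₂) = 1590·(0.2130/0.6652) = 509.17 m/s.

509 m/s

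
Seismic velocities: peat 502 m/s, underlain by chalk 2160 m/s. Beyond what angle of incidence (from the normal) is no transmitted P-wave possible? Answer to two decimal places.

At critical incidence the refracted ray runs along the interface (θ₂ = 90°), so sin θ_c = V₁/V₂.
θ_c = arcsin(502/2160) = arcsin 0.2324 = 13.44°.

13.44°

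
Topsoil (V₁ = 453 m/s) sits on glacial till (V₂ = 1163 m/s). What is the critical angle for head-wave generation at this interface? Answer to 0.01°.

Critical incidence: sin θ_c = V₁/V₂ = 453/1163 = 0.3895.
θ_c = arcsin 0.3895 = 22.92°.

22.92°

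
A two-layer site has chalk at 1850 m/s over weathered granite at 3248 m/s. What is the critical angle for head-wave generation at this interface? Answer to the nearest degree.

35°

Critical incidence: sin θ_c = V₁/V₂ = 1850/3248 = 0.5696.
θ_c = arcsin 0.5696 = 34.72°.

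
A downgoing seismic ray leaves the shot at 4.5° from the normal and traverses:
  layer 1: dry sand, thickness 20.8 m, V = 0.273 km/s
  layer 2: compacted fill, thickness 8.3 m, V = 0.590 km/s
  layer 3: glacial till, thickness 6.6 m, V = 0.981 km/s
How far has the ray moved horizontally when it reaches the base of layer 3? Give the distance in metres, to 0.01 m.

5.00 m

Apply Snell's law at each interface; in layer i the horizontal offset is hᵢ·tan θᵢ.
Layer 1: θ = 4.50°; offset = 20.8·tan 4.50° = 1.6370 m.
Layer 2: sin θ = 0.590·sin 4.5°/0.273 = 0.1696, θ = 9.76°; offset = 8.3·tan 9.76° = 1.4281 m.
Layer 3: sin θ = 0.981·sin 4.5°/0.273 = 0.2819, θ = 16.38°; offset = 6.6·tan 16.38° = 1.9395 m.
Σ offsets = 5.0045 m.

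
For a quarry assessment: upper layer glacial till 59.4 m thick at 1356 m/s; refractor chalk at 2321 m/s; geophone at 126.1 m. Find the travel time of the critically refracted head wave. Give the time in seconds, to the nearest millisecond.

θ_c = arcsin(V₁/V₂) = arcsin(1356/2321) = 35.75°, cos θ_c = 0.8116.
Intercept time tᵢ = 2h cos θ_c / V₁ = 2·59.4·0.8116/1356 = 0.07110 s.
t = x/V₂ + tᵢ = 126.1/2321 + 0.07110 = 0.12543 s.

0.125 s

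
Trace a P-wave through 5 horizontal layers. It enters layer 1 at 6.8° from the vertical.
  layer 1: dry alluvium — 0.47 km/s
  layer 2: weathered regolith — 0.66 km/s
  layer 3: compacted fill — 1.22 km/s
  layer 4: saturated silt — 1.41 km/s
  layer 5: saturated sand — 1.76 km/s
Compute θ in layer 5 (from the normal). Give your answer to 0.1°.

Snell's law across each interface conserves sin θ / V, so sin θ_5 = V_5·sin θ₁/V₁.
sin θ_5 = 1.76 × sin 6.8° / 0.47 = 0.4434.
θ_5 = 26.32° from the vertical.

26.3°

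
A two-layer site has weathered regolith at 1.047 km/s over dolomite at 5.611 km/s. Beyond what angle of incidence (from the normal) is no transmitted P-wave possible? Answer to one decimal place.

10.8°

Critical incidence: sin θ_c = V₁/V₂ = 1.047/5.611 = 0.1866.
θ_c = arcsin 0.1866 = 10.75°.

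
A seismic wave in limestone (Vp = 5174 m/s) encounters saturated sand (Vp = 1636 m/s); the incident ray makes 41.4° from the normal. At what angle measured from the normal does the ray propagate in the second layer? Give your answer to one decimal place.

12.1°

Snell's law: sin θ₂ = (V₂/V₁)·sin θ₁ = (1636/5174)·sin 41.4° = 0.2091.
θ₂ = arcsin 0.2091 = 12.07° from the normal.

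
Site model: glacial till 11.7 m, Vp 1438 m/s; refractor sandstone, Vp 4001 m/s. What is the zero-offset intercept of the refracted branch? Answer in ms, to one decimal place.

θ_c = arcsin(V₁/V₂) = arcsin(1438/4001) = 21.06°; cos θ_c = 0.9332.
tᵢ = 2h·cos θ_c / V₁ = 2·11.7·0.9332 / 1438 = 0.01519 s.

15.2 ms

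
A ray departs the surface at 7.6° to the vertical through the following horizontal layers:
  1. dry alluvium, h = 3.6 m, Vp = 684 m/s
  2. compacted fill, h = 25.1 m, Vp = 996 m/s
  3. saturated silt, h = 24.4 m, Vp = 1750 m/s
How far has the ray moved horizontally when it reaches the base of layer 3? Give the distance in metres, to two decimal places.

14.18 m

p = sin θ₁/V₁ = sin 7.6°/684 = 1.9336e-04 s/m is conserved through the stack.
Layer 1: θ = 7.60°; offset = 3.6·tan 7.60° = 0.4803 m.
Layer 2: sin θ = p·996 = 0.1926 → θ = 11.10°; offset = 25.1·tan 11.10° = 4.9261 m.
Layer 3: sin θ = p·1750 = 0.3384 → θ = 19.78°; offset = 24.4·tan 19.78° = 8.7739 m.
Total horizontal offset = 14.1803 m.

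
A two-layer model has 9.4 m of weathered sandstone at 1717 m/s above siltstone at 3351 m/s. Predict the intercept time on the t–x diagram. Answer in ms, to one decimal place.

tᵢ = 2h·√(V₂²−V₁²)/(V₁V₂).
√(V₂²−V₁²) = √(3351²−1717²) = 2877.7 m/s.
tᵢ = 2·9.4·2877.7/(1717·3351) = 0.00940 s.

9.4 ms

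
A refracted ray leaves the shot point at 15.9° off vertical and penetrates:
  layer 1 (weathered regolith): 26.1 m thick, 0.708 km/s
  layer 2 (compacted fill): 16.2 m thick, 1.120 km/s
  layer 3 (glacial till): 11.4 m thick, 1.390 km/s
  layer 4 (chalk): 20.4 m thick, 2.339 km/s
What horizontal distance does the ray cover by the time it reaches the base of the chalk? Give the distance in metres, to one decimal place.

p = sin θ₁/V₁ = sin 15.9°/0.708 = 3.8695e-01 s/km is conserved through the stack.
Layer 1: θ = 15.90°; offset = 26.1·tan 15.90° = 7.435 m.
Layer 2: sin θ = p·1.120 = 0.4334 → θ = 25.68°; offset = 16.2·tan 25.68° = 7.790 m.
Layer 3: sin θ = p·1.390 = 0.5379 → θ = 32.54°; offset = 11.4·tan 32.54° = 7.273 m.
Layer 4: sin θ = p·2.339 = 0.9051 → θ = 64.83°; offset = 20.4·tan 64.83° = 43.417 m.
Σ offsets = 65.915 m.

65.9 m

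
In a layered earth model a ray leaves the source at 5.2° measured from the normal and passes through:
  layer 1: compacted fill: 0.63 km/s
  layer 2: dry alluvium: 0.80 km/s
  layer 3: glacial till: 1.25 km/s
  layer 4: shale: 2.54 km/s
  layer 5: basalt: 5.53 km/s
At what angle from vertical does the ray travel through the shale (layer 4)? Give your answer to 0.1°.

Snell's law across each interface conserves sin θ / V, so sin θ_4 = V_4·sin θ₁/V₁.
sin θ_4 = 2.54 × sin 5.2° / 0.63 = 0.3654.
θ_4 = 21.43° from the vertical.

21.4°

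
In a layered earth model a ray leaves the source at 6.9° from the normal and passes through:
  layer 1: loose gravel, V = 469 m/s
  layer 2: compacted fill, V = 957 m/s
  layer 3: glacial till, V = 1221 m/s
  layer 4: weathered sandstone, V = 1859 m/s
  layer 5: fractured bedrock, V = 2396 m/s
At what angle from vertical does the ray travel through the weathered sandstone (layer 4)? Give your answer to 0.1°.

Snell's law across each interface conserves sin θ / V, so sin θ_4 = V_4·sin θ₁/V₁.
sin θ_4 = 1859 × sin 6.9° / 469 = 0.4762.
θ_4 = 28.44° from the vertical.

28.4°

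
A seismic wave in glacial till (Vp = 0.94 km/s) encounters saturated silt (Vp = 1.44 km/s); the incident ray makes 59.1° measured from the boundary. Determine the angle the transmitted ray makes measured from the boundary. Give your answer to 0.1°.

Angle from the normal: 90° − 59.1° = 30.9°.
sin θ₁/V₁ = sin θ₂/V₂ ⇒ sin θ₂ = 1.44·sin 30.9°/0.94 = 1.44·0.5135/0.94 = 0.7867.
θ₂ = sin⁻¹(0.7867) = 51.88° (from vertical).
From the interface: 90° − 51.88° = 38.12°.

38.1°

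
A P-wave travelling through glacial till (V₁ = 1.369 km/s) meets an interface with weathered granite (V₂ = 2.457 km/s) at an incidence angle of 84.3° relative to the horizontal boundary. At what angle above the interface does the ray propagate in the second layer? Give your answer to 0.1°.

Angle from the normal: 90° − 84.3° = 5.7°.
Snell's law: sin θ₂ = (V₂/V₁)·sin θ₁ = (2.457/1.369)·sin 5.7° = 0.1783.
θ₂ = sin⁻¹(0.1783) = 10.27° (from vertical).
From the interface: 90° − 10.27° = 79.73°.

79.7°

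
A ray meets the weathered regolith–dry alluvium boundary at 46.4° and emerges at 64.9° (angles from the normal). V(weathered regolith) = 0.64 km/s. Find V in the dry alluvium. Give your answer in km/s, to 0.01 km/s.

sin 46.4° = 0.7242; sin 64.9° = 0.9056.
V₂ = V₁·(sin θ₂/sin θ₁) = 0.64·(0.9056/0.7242) = 0.80 km/s.

0.80 km/s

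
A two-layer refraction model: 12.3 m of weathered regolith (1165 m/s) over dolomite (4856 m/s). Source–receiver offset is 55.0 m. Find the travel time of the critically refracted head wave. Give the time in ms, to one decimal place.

31.8 ms

t = x/V₂ + 2h·√(V₂²−V₁²)/(V₁V₂).
√(V₂²−V₁²) = √(4856²−1165²) = 4714.2 m/s; delay term = 2·12.3·4714.2/(1165·4856) = 0.02050 s.
t = 55.0/4856 + 0.02050 = 0.03183 s.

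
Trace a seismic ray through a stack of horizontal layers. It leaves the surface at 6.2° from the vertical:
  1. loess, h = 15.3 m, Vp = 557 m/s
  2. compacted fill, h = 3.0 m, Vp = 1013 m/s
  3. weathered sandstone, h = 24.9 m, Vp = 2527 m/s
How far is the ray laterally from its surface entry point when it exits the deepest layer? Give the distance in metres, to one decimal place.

16.3 m

Apply Snell's law at each interface; in layer i the horizontal offset is hᵢ·tan θᵢ.
Layer 1: θ = 6.20°; offset = 15.3·tan 6.20° = 1.662 m.
Layer 2: sin θ = 1013·sin 6.2°/557 = 0.1964, θ = 11.33°; offset = 3.0·tan 11.33° = 0.601 m.
Layer 3: sin θ = 2527·sin 6.2°/557 = 0.4900, θ = 29.34°; offset = 24.9·tan 29.34° = 13.995 m.
Σ offsets = 16.258 m.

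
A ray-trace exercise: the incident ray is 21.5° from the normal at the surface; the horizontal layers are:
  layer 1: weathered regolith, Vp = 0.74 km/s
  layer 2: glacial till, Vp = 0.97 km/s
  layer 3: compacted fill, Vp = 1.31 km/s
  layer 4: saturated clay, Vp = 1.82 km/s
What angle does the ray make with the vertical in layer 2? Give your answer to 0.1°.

Snell's law across each interface conserves sin θ / V, so sin θ_2 = V_2·sin θ₁/V₁.
sin θ_2 = 0.97 × sin 21.5° / 0.74 = 0.4804.
θ_2 = arcsin 0.4804 = 28.71°.

28.7°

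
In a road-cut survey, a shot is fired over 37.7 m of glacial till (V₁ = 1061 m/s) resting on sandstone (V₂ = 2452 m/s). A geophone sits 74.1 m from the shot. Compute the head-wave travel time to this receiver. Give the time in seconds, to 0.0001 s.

θ_c = arcsin(V₁/V₂) = arcsin(1061/2452) = 25.64°, cos θ_c = 0.9015.
Intercept time tᵢ = 2h cos θ_c / V₁ = 2·37.7·0.9015/1061 = 0.06407 s.
t = x/V₂ + tᵢ = 74.1/2452 + 0.06407 = 0.09429 s.

0.0943 s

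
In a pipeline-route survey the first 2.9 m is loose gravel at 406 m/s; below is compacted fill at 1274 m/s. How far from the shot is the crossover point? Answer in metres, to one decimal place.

8.1 m

θ_c = arcsin(406/1274) = 18.58°, so cos θ_c = 0.9479 and tᵢ = 2h cos θ_c/V₁ = 0.0135 s.
At crossover x/V₁ = x/V₂ + tᵢ ⇒ x = tᵢ/(1/V₁ − 1/V₂) = 0.01354/(2.4631e-03 − 7.8493e-04) = 8.07 m.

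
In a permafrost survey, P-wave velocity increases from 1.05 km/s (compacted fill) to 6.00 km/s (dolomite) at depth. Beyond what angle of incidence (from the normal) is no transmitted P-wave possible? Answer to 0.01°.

Critical incidence: sin θ_c = V₁/V₂ = 1.05/6.00 = 0.1750.
θ_c = arcsin 0.1750 = 10.08°.

10.08°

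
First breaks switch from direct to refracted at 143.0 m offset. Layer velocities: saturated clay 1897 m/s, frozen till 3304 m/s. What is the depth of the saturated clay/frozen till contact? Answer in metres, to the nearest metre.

h = (x_cross/2)·√((V₂−V₁)/(V₂+V₁)).
(V₂−V₁)/(V₂+V₁) = (3304−1897)/(3304+1897) = 0.2705; √ = 0.5201.
h = (143.0/2)·0.5201 = 37.19 m.

37 m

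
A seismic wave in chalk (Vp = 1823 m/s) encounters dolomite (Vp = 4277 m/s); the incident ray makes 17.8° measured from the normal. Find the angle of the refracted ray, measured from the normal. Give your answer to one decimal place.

Snell's law: sin θ₂ = (V₂/V₁)·sin θ₁ = (4277/1823)·sin 17.8° = 0.7172.
θ₂ = sin⁻¹(0.7172) = 45.82° (from vertical).

45.8°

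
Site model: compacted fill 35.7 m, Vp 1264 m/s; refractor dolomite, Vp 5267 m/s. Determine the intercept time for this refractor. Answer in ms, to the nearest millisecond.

tᵢ = 2h·√(V₂²−V₁²)/(V₁V₂).
√(V₂²−V₁²) = √(5267²−1264²) = 5113.1 m/s.
tᵢ = 2·35.7·5113.1/(1264·5267) = 0.05484 s.

55 ms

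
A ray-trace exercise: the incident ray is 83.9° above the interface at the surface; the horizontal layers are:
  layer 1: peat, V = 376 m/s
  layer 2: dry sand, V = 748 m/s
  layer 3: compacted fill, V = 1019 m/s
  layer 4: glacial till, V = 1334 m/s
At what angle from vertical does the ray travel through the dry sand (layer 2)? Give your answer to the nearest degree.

12°

From the normal: θ₁ = 90° − 83.9° = 6.1°.
Ray parameter p = sin 6.1° / 376 = 2.8262e-04 s/m.
sin θ_2 = p·V_2 = 2.8262e-04 × 748 = 0.2114.
θ_2 = arcsin 0.2114 = 12.20°.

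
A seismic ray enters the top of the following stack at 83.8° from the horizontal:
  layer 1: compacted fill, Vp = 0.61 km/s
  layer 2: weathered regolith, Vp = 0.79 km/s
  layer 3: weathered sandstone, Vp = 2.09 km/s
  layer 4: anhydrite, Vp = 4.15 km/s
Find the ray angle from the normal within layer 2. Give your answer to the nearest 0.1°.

8.0°

From the normal: θ₁ = 90° − 83.8° = 6.2°.
Ray parameter p = sin 6.2° / 0.61 = 1.7705e-01 s/km.
sin θ_2 = p·V_2 = 1.7705e-01 × 0.79 = 0.1399.
θ_2 = arcsin 0.1399 = 8.04°.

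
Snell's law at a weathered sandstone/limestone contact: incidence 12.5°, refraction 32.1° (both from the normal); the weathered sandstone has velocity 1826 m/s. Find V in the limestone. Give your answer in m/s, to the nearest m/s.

Snell's law: sin 12.5°/V₁ = sin 32.1°/V₂.
V₂ = V₁·sin 32.1°/sin 12.5° = 1826 × 2.4552 = 4483.16 m/s.

4483 m/s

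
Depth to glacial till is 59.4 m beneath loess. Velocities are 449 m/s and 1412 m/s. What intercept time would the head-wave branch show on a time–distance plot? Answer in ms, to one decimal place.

tᵢ = 2h·√(V₂²−V₁²)/(V₁V₂).
√(V₂²−V₁²) = √(1412²−449²) = 1338.7 m/s.
tᵢ = 2·59.4·1338.7/(449·1412) = 0.25085 s.

250.9 ms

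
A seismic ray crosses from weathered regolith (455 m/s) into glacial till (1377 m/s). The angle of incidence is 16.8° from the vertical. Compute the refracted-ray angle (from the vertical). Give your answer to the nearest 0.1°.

sin θ₁/V₁ = sin θ₂/V₂ ⇒ sin θ₂ = 1377·sin 16.8°/455 = 1377·0.2890/455 = 0.8747.
θ₂ = arcsin 0.8747 = 61.01° from the normal.

61.0°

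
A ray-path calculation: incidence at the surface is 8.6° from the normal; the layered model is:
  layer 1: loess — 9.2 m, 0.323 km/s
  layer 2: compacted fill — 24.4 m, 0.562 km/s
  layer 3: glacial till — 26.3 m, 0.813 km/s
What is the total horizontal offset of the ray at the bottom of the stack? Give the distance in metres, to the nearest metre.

19 m

p = sin θ₁/V₁ = sin 8.6°/0.323 = 4.6296e-01 s/km is conserved through the stack.
Layer 1: θ = 8.60°; offset = 9.2·tan 8.60° = 1.391 m.
Layer 2: sin θ = p·0.562 = 0.2602 → θ = 15.08°; offset = 24.4·tan 15.08° = 6.575 m.
Layer 3: sin θ = p·0.813 = 0.3764 → θ = 22.11°; offset = 26.3·tan 22.11° = 10.685 m.
Total horizontal offset = 18.651 m.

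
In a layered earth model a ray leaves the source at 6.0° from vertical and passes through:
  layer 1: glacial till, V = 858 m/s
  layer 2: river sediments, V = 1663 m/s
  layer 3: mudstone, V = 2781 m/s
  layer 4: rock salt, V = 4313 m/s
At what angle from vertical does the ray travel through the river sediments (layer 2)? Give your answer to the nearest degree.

Snell's law across each interface conserves sin θ / V, so sin θ_2 = V_2·sin θ₁/V₁.
sin θ_2 = 1663 × sin 6.0° / 858 = 0.2026.
θ_2 = 11.69° from the vertical.

12°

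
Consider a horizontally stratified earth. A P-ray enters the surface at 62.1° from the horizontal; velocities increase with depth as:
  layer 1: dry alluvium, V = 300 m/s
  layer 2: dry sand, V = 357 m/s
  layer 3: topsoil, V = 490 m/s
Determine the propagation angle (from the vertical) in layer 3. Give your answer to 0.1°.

From the normal: θ₁ = 90° − 62.1° = 27.9°.
Ray parameter p = sin 27.9° / 300 = 1.5598e-03 s/m.
sin θ_3 = p·V_3 = 1.5598e-03 × 490 = 0.7643.
θ_3 = 49.84° from the vertical.

49.8°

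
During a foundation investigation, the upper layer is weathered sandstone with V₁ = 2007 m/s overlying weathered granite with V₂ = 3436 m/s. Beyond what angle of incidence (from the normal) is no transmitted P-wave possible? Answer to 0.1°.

Critical incidence: sin θ_c = V₁/V₂ = 2007/3436 = 0.5841.
θ_c = arcsin 0.5841 = 35.74°.

35.7°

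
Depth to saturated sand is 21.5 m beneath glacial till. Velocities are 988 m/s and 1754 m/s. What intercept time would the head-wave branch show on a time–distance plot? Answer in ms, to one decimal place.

36.0 ms

tᵢ = 2h·√(V₂²−V₁²)/(V₁V₂).
√(V₂²−V₁²) = √(1754²−988²) = 1449.3 m/s.
tᵢ = 2·21.5·1449.3/(988·1754) = 0.03596 s.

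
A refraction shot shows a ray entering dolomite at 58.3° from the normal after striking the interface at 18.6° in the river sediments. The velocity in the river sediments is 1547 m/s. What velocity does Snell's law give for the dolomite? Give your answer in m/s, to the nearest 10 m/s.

4130 m/s

sin 18.6° = 0.3190; sin 58.3° = 0.8508.
V₂ = V₁·(sin θ₂/sin θ₁) = 1547·(0.8508/0.3190) = 4126.56 m/s.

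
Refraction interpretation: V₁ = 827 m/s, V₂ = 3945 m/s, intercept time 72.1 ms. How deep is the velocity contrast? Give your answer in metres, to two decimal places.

30.49 m

h = tᵢ·V₁·V₂ / (2·√(V₂²−V₁²)).
√(V₂²−V₁²) = √(3945² − 827²) = 3857.3 m/s.
h = 0.0721 s × 827 × 3945 / (2 × 3857.3) = 30.49 m.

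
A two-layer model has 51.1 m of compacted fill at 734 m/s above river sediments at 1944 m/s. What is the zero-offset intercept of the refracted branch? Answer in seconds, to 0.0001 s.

tᵢ = 2h·√(V₂²−V₁²)/(V₁V₂).
√(V₂²−V₁²) = √(1944²−734²) = 1800.1 m/s.
tᵢ = 2·51.1·1800.1/(734·1944) = 0.12893 s.

0.1289 s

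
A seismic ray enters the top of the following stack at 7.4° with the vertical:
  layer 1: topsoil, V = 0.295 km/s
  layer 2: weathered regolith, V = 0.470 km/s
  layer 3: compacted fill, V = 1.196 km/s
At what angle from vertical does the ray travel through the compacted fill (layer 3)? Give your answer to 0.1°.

31.5°

Snell's law across each interface conserves sin θ / V, so sin θ_3 = V_3·sin θ₁/V₁.
sin θ_3 = 1.196 × sin 7.4° / 0.295 = 0.5222.
θ_3 = arcsin 0.5222 = 31.48°.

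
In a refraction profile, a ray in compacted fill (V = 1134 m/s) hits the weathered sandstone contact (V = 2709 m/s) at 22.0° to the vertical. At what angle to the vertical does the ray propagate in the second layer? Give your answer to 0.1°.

63.5°

Snell's law: sin θ₂ = (V₂/V₁)·sin θ₁ = (2709/1134)·sin 22.0° = 0.8949.
θ₂ = sin⁻¹(0.8949) = 63.49° (from vertical).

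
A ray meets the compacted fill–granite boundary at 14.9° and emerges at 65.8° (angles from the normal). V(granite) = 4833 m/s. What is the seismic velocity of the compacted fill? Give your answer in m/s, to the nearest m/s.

1362 m/s

Snell's law: sin 14.9°/V₁ = sin 65.8°/V₂.
V₁ = V₂·sin 14.9°/sin 65.8° = 4833 × 0.2819 = 1362.46 m/s.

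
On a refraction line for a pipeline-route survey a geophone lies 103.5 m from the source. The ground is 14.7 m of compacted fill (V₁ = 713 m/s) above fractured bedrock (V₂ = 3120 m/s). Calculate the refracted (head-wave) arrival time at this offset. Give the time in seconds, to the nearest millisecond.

θ_c = arcsin(V₁/V₂) = arcsin(713/3120) = 13.21°, cos θ_c = 0.9735.
Intercept time tᵢ = 2h cos θ_c / V₁ = 2·14.7·0.9735/713 = 0.04014 s.
t = x/V₂ + tᵢ = 103.5/3120 + 0.04014 = 0.07332 s.

0.073 s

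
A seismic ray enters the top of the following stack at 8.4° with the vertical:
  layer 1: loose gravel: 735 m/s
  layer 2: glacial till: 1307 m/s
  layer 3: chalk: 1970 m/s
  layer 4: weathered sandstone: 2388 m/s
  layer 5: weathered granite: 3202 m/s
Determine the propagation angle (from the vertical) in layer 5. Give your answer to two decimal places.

Ray parameter p = sin 8.4° / 735 = 1.9875e-04 s/m.
sin θ_5 = p·V_5 = 1.9875e-04 × 3202 = 0.6364.
θ_5 = arcsin 0.6364 = 39.52°.

39.52°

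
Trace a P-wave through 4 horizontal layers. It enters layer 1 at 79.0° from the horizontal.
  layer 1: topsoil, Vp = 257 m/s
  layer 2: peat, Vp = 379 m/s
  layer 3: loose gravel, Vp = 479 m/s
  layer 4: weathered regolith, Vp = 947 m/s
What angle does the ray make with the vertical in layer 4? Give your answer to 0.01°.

44.68°

From the normal: θ₁ = 90° − 79.0° = 11.0°.
Ray parameter p = sin 11.0° / 257 = 7.4245e-04 s/m.
sin θ_4 = p·V_4 = 7.4245e-04 × 947 = 0.7031.
θ_4 = arcsin 0.7031 = 44.68°.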